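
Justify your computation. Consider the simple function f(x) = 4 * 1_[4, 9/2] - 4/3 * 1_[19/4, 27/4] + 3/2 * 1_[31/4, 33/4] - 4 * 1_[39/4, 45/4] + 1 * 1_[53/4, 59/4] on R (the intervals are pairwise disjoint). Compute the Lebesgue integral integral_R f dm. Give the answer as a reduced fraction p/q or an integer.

For a simple function f = sum_i c_i * 1_{A_i} with disjoint A_i,
  integral f dm = sum_i c_i * m(A_i).
Lengths of the A_i:
  m(A_1) = 9/2 - 4 = 1/2.
  m(A_2) = 27/4 - 19/4 = 2.
  m(A_3) = 33/4 - 31/4 = 1/2.
  m(A_4) = 45/4 - 39/4 = 3/2.
  m(A_5) = 59/4 - 53/4 = 3/2.
Contributions c_i * m(A_i):
  (4) * (1/2) = 2.
  (-4/3) * (2) = -8/3.
  (3/2) * (1/2) = 3/4.
  (-4) * (3/2) = -6.
  (1) * (3/2) = 3/2.
Total: 2 - 8/3 + 3/4 - 6 + 3/2 = -53/12.

-53/12


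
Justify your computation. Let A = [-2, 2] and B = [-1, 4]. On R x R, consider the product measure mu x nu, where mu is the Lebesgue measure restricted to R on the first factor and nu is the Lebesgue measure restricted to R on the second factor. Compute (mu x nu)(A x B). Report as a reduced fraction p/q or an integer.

For a measurable rectangle A x B, the product measure satisfies
  (mu x nu)(A x B) = mu(A) * nu(B).
  mu(A) = 4.
  nu(B) = 5.
  (mu x nu)(A x B) = 4 * 5 = 20.

20


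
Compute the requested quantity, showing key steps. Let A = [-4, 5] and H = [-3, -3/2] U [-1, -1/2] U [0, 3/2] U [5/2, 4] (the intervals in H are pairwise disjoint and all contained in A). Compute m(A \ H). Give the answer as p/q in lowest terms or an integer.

The ambient interval has length m(A) = 5 - (-4) = 9.
Since the holes are disjoint and sit inside A, by finite additivity
  m(H) = sum_i (b_i - a_i), and m(A \ H) = m(A) - m(H).
Computing the hole measures:
  m(H_1) = -3/2 - (-3) = 3/2.
  m(H_2) = -1/2 - (-1) = 1/2.
  m(H_3) = 3/2 - 0 = 3/2.
  m(H_4) = 4 - 5/2 = 3/2.
Summed: m(H) = 3/2 + 1/2 + 3/2 + 3/2 = 5.
So m(A \ H) = 9 - 5 = 4.

4


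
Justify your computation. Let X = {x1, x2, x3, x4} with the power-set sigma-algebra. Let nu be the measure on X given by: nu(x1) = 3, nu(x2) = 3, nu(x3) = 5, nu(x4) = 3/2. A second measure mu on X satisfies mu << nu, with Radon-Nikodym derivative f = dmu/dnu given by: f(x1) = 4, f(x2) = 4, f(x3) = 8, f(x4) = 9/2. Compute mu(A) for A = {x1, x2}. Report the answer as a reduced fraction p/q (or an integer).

By the defining property of the Radon-Nikodym derivative, for every measurable set A,
  mu(A) = integral_A f dnu.
Since nu is a discrete measure concentrated on the atoms of X, the integral over A reduces to the sum
  mu(A) = sum_{x in A} f(x) * nu({x}).
Computing each term:
  x1: f(x1) * nu(x1) = 4 * 3 = 12.
  x2: f(x2) * nu(x2) = 4 * 3 = 12.
Summing: mu(A) = 12 + 12 = 24.

24


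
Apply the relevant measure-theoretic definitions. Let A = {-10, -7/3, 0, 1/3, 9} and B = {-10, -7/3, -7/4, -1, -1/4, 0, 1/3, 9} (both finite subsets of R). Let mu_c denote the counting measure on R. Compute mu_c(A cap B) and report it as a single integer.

Counting measure on a finite set equals cardinality. mu_c(A cap B) = |A cap B| (elements appearing in both).
Enumerating the elements of A that also lie in B gives 5 element(s).
So mu_c(A cap B) = 5.

5


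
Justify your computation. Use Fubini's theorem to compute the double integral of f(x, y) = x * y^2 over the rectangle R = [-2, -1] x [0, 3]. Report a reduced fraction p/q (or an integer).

f(x, y) is a tensor product of a function of x and a function of y, and both factors are bounded continuous (hence Lebesgue integrable) on the rectangle, so Fubini's theorem applies:
  integral_R f d(m x m) = (integral_a1^b1 x dx) * (integral_a2^b2 y^2 dy).
Inner integral in x: integral_{-2}^{-1} x dx = ((-1)^2 - (-2)^2)/2
  = -3/2.
Inner integral in y: integral_{0}^{3} y^2 dy = (3^3 - 0^3)/3
  = 9.
Product: (-3/2) * (9) = -27/2.

-27/2


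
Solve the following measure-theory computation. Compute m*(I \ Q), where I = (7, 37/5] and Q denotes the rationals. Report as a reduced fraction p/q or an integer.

The interval I = (7, 37/5] has m(I) = 37/5 - 7 = 2/5 (endpoints are measure-zero, so open/closed/half-open agree). Write I = (I cap Q) u (I \ Q). The rationals in I are countable, so m*(I cap Q) = 0 (cover each rational by intervals whose total length is arbitrarily small). By countable subadditivity m*(I) <= m*(I cap Q) + m*(I \ Q), hence m*(I \ Q) >= m(I) = 2/5. The reverse inequality m*(I \ Q) <= m*(I) = 2/5 is trivial since (I \ Q) is a subset of I. Therefore m*(I \ Q) = 2/5.

2/5


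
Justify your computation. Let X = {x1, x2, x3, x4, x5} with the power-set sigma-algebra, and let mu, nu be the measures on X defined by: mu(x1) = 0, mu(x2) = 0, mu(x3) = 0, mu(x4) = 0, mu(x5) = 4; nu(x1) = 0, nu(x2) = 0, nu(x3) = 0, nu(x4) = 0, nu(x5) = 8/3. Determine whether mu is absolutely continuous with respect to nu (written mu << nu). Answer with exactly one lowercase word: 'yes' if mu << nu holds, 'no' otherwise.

mu << nu means: every nu-null measurable set is also mu-null; equivalently, for every atom x, if nu({x}) = 0 then mu({x}) = 0.
Checking each atom:
  x1: nu = 0, mu = 0 -> consistent with mu << nu.
  x2: nu = 0, mu = 0 -> consistent with mu << nu.
  x3: nu = 0, mu = 0 -> consistent with mu << nu.
  x4: nu = 0, mu = 0 -> consistent with mu << nu.
  x5: nu = 8/3 > 0 -> no constraint.
No atom violates the condition. Therefore mu << nu.

yes


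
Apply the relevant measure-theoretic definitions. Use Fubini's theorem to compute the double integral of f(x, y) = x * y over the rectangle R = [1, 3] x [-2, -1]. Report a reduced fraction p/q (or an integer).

f(x, y) is a tensor product of a function of x and a function of y, and both factors are bounded continuous (hence Lebesgue integrable) on the rectangle, so Fubini's theorem applies:
  integral_R f d(m x m) = (integral_a1^b1 x dx) * (integral_a2^b2 y dy).
Inner integral in x: integral_{1}^{3} x dx = (3^2 - 1^2)/2
  = 4.
Inner integral in y: integral_{-2}^{-1} y dy = ((-1)^2 - (-2)^2)/2
  = -3/2.
Product: (4) * (-3/2) = -6.

-6


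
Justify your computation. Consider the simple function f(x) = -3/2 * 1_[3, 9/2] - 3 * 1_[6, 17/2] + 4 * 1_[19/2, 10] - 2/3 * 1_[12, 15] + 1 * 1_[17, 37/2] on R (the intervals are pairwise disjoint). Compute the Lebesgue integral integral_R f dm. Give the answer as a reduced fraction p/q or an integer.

For a simple function f = sum_i c_i * 1_{A_i} with disjoint A_i,
  integral f dm = sum_i c_i * m(A_i).
Lengths of the A_i:
  m(A_1) = 9/2 - 3 = 3/2.
  m(A_2) = 17/2 - 6 = 5/2.
  m(A_3) = 10 - 19/2 = 1/2.
  m(A_4) = 15 - 12 = 3.
  m(A_5) = 37/2 - 17 = 3/2.
Contributions c_i * m(A_i):
  (-3/2) * (3/2) = -9/4.
  (-3) * (5/2) = -15/2.
  (4) * (1/2) = 2.
  (-2/3) * (3) = -2.
  (1) * (3/2) = 3/2.
Total: -9/4 - 15/2 + 2 - 2 + 3/2 = -33/4.

-33/4


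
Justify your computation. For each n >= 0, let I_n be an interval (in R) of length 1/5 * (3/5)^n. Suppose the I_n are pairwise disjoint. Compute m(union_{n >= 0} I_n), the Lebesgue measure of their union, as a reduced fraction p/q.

By countable additivity of the Lebesgue measure on pairwise disjoint measurable sets,
  m(union_{n >= 0} I_n) = sum_{n >= 0} m(I_n) = sum_{n >= 0} a * r^n,
  with a = 1/5 and r = 3/5.
Since 0 < r = 3/5 < 1, the geometric series converges:
  sum_{n >= 0} a * r^n = a / (1 - r).
  = 1/5 / (1 - 3/5)
  = 1/5 / (2/5)
  = 1/2.

1/2


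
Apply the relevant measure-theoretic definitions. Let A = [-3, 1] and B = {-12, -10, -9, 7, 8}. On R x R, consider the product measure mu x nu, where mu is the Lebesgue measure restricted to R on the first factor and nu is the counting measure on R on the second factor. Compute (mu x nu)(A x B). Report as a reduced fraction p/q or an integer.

For a measurable rectangle A x B, the product measure satisfies
  (mu x nu)(A x B) = mu(A) * nu(B).
  mu(A) = 4.
  nu(B) = 5.
  (mu x nu)(A x B) = 4 * 5 = 20.

20


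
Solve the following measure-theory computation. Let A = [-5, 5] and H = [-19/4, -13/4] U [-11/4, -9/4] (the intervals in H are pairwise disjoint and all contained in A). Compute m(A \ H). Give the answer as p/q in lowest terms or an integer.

The ambient interval has length m(A) = 5 - (-5) = 10.
Since the holes are disjoint and sit inside A, by finite additivity
  m(H) = sum_i (b_i - a_i), and m(A \ H) = m(A) - m(H).
Computing the hole measures:
  m(H_1) = -13/4 - (-19/4) = 3/2.
  m(H_2) = -9/4 - (-11/4) = 1/2.
Summed: m(H) = 3/2 + 1/2 = 2.
So m(A \ H) = 10 - 2 = 8.

8


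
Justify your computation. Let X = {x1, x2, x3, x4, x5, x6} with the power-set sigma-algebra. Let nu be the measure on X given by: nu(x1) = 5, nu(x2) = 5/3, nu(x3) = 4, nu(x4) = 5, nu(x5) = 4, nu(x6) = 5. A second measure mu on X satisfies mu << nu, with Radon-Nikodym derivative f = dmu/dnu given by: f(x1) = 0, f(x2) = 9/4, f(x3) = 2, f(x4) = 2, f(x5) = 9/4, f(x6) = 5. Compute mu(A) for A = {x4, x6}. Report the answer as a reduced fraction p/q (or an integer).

By the defining property of the Radon-Nikodym derivative, for every measurable set A,
  mu(A) = integral_A f dnu.
Since nu is a discrete measure concentrated on the atoms of X, the integral over A reduces to the sum
  mu(A) = sum_{x in A} f(x) * nu({x}).
Computing each term:
  x4: f(x4) * nu(x4) = 2 * 5 = 10.
  x6: f(x6) * nu(x6) = 5 * 5 = 25.
Summing: mu(A) = 10 + 25 = 35.

35


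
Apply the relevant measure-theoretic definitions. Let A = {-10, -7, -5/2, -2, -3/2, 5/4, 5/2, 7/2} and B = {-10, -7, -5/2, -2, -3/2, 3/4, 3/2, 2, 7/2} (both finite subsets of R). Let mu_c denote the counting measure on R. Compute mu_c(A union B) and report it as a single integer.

Counting measure on a finite set equals cardinality. By inclusion-exclusion, |A union B| = |A| + |B| - |A cap B|.
|A| = 8, |B| = 9, |A cap B| = 6.
So mu_c(A union B) = 8 + 9 - 6 = 11.

11


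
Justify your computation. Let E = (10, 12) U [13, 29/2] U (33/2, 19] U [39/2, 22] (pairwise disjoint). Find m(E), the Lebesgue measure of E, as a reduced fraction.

For pairwise disjoint intervals, m(union_i I_i) = sum_i m(I_i),
and m is invariant under swapping open/closed endpoints (single points have measure 0).
So m(E) = sum_i (b_i - a_i).
  I_1 has length 12 - 10 = 2.
  I_2 has length 29/2 - 13 = 3/2.
  I_3 has length 19 - 33/2 = 5/2.
  I_4 has length 22 - 39/2 = 5/2.
Summing:
  m(E) = 2 + 3/2 + 5/2 + 5/2 = 17/2.

17/2


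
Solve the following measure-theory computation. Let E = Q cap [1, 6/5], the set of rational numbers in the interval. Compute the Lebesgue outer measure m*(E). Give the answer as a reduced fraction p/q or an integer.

Q cap [1, 6/5] is countable; list its elements as q_1, q_2, ... . Fix eps > 0 and cover the k-th point by an interval of length eps * 2^(-k). The cover has total length eps * sum_{k>=1} 2^(-k) = eps, so by definition of outer measure m*(Q cap [1, 6/5]) <= eps. Since eps was arbitrary and m* >= 0, the outer measure is 0.

0


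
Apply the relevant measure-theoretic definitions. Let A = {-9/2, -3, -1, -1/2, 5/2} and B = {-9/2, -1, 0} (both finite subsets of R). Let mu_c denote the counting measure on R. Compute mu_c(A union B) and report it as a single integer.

Counting measure on a finite set equals cardinality. By inclusion-exclusion, |A union B| = |A| + |B| - |A cap B|.
|A| = 5, |B| = 3, |A cap B| = 2.
So mu_c(A union B) = 5 + 3 - 2 = 6.

6


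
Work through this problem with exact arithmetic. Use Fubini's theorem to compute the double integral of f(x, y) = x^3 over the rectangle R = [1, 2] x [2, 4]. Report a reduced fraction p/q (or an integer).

f(x, y) is a tensor product of a function of x and a function of y, and both factors are bounded continuous (hence Lebesgue integrable) on the rectangle, so Fubini's theorem applies:
  integral_R f d(m x m) = (integral_a1^b1 x^3 dx) * (integral_a2^b2 1 dy).
Inner integral in x: integral_{1}^{2} x^3 dx = (2^4 - 1^4)/4
  = 15/4.
Inner integral in y: integral_{2}^{4} 1 dy = (4^1 - 2^1)/1
  = 2.
Product: (15/4) * (2) = 15/2.

15/2


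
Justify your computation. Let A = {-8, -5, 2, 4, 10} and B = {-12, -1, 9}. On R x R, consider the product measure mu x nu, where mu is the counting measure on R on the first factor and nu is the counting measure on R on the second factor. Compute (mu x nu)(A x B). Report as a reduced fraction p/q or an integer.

For a measurable rectangle A x B, the product measure satisfies
  (mu x nu)(A x B) = mu(A) * nu(B).
  mu(A) = 5.
  nu(B) = 3.
  (mu x nu)(A x B) = 5 * 3 = 15.

15


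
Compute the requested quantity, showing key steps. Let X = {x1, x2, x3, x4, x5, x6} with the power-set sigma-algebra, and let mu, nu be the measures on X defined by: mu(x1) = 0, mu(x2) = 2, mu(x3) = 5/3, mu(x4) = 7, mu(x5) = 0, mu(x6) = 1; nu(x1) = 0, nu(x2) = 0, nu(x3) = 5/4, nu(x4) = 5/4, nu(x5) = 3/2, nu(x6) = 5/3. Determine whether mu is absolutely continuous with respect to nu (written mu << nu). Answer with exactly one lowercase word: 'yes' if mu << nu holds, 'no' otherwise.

mu << nu means: every nu-null measurable set is also mu-null; equivalently, for every atom x, if nu({x}) = 0 then mu({x}) = 0.
Checking each atom:
  x1: nu = 0, mu = 0 -> consistent with mu << nu.
  x2: nu = 0, mu = 2 > 0 -> violates mu << nu.
  x3: nu = 5/4 > 0 -> no constraint.
  x4: nu = 5/4 > 0 -> no constraint.
  x5: nu = 3/2 > 0 -> no constraint.
  x6: nu = 5/3 > 0 -> no constraint.
The atom(s) x2 violate the condition (nu = 0 but mu > 0). Therefore mu is NOT absolutely continuous w.r.t. nu.

no


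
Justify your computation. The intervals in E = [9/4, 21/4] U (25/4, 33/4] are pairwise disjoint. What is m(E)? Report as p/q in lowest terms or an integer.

For pairwise disjoint intervals, m(union_i I_i) = sum_i m(I_i),
and m is invariant under swapping open/closed endpoints (single points have measure 0).
So m(E) = sum_i (b_i - a_i).
  I_1 has length 21/4 - 9/4 = 3.
  I_2 has length 33/4 - 25/4 = 2.
Summing:
  m(E) = 3 + 2 = 5.

5


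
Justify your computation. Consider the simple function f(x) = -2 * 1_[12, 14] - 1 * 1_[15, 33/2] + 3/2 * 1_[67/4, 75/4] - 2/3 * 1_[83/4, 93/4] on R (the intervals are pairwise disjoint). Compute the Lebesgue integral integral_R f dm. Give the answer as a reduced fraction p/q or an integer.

For a simple function f = sum_i c_i * 1_{A_i} with disjoint A_i,
  integral f dm = sum_i c_i * m(A_i).
Lengths of the A_i:
  m(A_1) = 14 - 12 = 2.
  m(A_2) = 33/2 - 15 = 3/2.
  m(A_3) = 75/4 - 67/4 = 2.
  m(A_4) = 93/4 - 83/4 = 5/2.
Contributions c_i * m(A_i):
  (-2) * (2) = -4.
  (-1) * (3/2) = -3/2.
  (3/2) * (2) = 3.
  (-2/3) * (5/2) = -5/3.
Total: -4 - 3/2 + 3 - 5/3 = -25/6.

-25/6


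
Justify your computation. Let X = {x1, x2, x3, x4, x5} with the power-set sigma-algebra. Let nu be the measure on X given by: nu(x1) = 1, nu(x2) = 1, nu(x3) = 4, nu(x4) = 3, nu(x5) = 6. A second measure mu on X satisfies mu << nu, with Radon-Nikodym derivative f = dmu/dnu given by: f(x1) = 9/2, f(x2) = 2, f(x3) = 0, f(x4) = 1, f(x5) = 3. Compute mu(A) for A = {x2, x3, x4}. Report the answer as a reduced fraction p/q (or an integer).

By the defining property of the Radon-Nikodym derivative, for every measurable set A,
  mu(A) = integral_A f dnu.
Since nu is a discrete measure concentrated on the atoms of X, the integral over A reduces to the sum
  mu(A) = sum_{x in A} f(x) * nu({x}).
Computing each term:
  x2: f(x2) * nu(x2) = 2 * 1 = 2.
  x3: f(x3) * nu(x3) = 0 * 4 = 0.
  x4: f(x4) * nu(x4) = 1 * 3 = 3.
Summing: mu(A) = 2 + 0 + 3 = 5.

5


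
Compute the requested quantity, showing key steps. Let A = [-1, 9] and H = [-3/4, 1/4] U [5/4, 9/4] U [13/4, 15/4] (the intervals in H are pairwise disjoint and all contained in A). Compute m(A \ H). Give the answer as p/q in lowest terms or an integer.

The ambient interval has length m(A) = 9 - (-1) = 10.
Since the holes are disjoint and sit inside A, by finite additivity
  m(H) = sum_i (b_i - a_i), and m(A \ H) = m(A) - m(H).
Computing the hole measures:
  m(H_1) = 1/4 - (-3/4) = 1.
  m(H_2) = 9/4 - 5/4 = 1.
  m(H_3) = 15/4 - 13/4 = 1/2.
Summed: m(H) = 1 + 1 + 1/2 = 5/2.
So m(A \ H) = 10 - 5/2 = 15/2.

15/2


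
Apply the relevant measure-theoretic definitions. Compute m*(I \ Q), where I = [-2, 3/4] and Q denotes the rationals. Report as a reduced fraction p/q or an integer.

The interval I = [-2, 3/4] has m(I) = 3/4 - (-2) = 11/4 (endpoints are measure-zero, so open/closed/half-open agree). Write I = (I cap Q) u (I \ Q). The rationals in I are countable, so m*(I cap Q) = 0 (cover each rational by intervals whose total length is arbitrarily small). By countable subadditivity m*(I) <= m*(I cap Q) + m*(I \ Q), hence m*(I \ Q) >= m(I) = 11/4. The reverse inequality m*(I \ Q) <= m*(I) = 11/4 is trivial since (I \ Q) is a subset of I. Therefore m*(I \ Q) = 11/4.

11/4


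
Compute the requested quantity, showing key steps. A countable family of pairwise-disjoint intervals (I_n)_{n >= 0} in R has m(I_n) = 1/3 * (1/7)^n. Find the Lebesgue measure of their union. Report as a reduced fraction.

By countable additivity of the Lebesgue measure on pairwise disjoint measurable sets,
  m(union_{n >= 0} I_n) = sum_{n >= 0} m(I_n) = sum_{n >= 0} a * r^n,
  with a = 1/3 and r = 1/7.
Since 0 < r = 1/7 < 1, the geometric series converges:
  sum_{n >= 0} a * r^n = a / (1 - r).
  = 1/3 / (1 - 1/7)
  = 1/3 / (6/7)
  = 7/18.

7/18


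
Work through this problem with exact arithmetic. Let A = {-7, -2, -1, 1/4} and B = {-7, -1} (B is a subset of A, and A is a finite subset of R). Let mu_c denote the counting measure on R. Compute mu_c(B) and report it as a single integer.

Counting measure assigns mu_c(E) = |E| (number of elements) when E is finite.
B has 2 element(s), so mu_c(B) = 2.

2


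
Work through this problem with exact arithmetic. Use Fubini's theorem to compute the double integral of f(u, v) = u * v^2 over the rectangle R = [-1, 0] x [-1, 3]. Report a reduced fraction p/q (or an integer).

f(u, v) is a tensor product of a function of u and a function of v, and both factors are bounded continuous (hence Lebesgue integrable) on the rectangle, so Fubini's theorem applies:
  integral_R f d(m x m) = (integral_a1^b1 u du) * (integral_a2^b2 v^2 dv).
Inner integral in u: integral_{-1}^{0} u du = (0^2 - (-1)^2)/2
  = -1/2.
Inner integral in v: integral_{-1}^{3} v^2 dv = (3^3 - (-1)^3)/3
  = 28/3.
Product: (-1/2) * (28/3) = -14/3.

-14/3


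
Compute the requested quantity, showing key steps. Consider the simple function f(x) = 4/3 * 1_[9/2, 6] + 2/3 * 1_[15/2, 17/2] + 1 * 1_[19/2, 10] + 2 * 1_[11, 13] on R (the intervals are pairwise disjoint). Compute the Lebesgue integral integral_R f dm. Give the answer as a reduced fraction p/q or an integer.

For a simple function f = sum_i c_i * 1_{A_i} with disjoint A_i,
  integral f dm = sum_i c_i * m(A_i).
Lengths of the A_i:
  m(A_1) = 6 - 9/2 = 3/2.
  m(A_2) = 17/2 - 15/2 = 1.
  m(A_3) = 10 - 19/2 = 1/2.
  m(A_4) = 13 - 11 = 2.
Contributions c_i * m(A_i):
  (4/3) * (3/2) = 2.
  (2/3) * (1) = 2/3.
  (1) * (1/2) = 1/2.
  (2) * (2) = 4.
Total: 2 + 2/3 + 1/2 + 4 = 43/6.

43/6


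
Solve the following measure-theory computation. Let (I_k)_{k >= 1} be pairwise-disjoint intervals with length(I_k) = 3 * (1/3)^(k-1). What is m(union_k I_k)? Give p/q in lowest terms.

By countable additivity of the Lebesgue measure on pairwise disjoint measurable sets,
  m(union_{k >= 1} I_k) = sum_{k >= 1} m(I_k) = sum_{k >= 1} a * r^(k-1),
  with a = 3 and r = 1/3.
Since 0 < r = 1/3 < 1, the geometric series converges:
  sum_{k >= 1} a * r^(k-1) = a / (1 - r).
  = 3 / (1 - 1/3)
  = 3 / (2/3)
  = 9/2.

9/2


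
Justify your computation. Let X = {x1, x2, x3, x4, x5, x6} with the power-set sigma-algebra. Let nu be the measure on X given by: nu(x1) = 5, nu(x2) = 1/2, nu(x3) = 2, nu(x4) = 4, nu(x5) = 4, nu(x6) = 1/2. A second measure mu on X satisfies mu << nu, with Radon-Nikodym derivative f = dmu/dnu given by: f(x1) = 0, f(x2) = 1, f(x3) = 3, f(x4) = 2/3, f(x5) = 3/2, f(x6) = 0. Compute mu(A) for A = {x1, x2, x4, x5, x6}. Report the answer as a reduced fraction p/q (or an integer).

By the defining property of the Radon-Nikodym derivative, for every measurable set A,
  mu(A) = integral_A f dnu.
Since nu is a discrete measure concentrated on the atoms of X, the integral over A reduces to the sum
  mu(A) = sum_{x in A} f(x) * nu({x}).
Computing each term:
  x1: f(x1) * nu(x1) = 0 * 5 = 0.
  x2: f(x2) * nu(x2) = 1 * 1/2 = 1/2.
  x4: f(x4) * nu(x4) = 2/3 * 4 = 8/3.
  x5: f(x5) * nu(x5) = 3/2 * 4 = 6.
  x6: f(x6) * nu(x6) = 0 * 1/2 = 0.
Summing: mu(A) = 0 + 1/2 + 8/3 + 6 + 0 = 55/6.

55/6


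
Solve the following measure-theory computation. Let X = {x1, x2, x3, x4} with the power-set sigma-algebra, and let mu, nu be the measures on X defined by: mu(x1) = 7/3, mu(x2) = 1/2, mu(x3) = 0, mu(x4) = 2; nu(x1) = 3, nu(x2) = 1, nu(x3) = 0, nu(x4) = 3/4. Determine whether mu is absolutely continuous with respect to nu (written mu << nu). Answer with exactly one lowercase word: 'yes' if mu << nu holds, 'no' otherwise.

mu << nu means: every nu-null measurable set is also mu-null; equivalently, for every atom x, if nu({x}) = 0 then mu({x}) = 0.
Checking each atom:
  x1: nu = 3 > 0 -> no constraint.
  x2: nu = 1 > 0 -> no constraint.
  x3: nu = 0, mu = 0 -> consistent with mu << nu.
  x4: nu = 3/4 > 0 -> no constraint.
No atom violates the condition. Therefore mu << nu.

yes


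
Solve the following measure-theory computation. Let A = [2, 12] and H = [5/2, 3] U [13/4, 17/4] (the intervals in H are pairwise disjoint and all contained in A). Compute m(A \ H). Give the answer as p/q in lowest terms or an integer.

The ambient interval has length m(A) = 12 - 2 = 10.
Since the holes are disjoint and sit inside A, by finite additivity
  m(H) = sum_i (b_i - a_i), and m(A \ H) = m(A) - m(H).
Computing the hole measures:
  m(H_1) = 3 - 5/2 = 1/2.
  m(H_2) = 17/4 - 13/4 = 1.
Summed: m(H) = 1/2 + 1 = 3/2.
So m(A \ H) = 10 - 3/2 = 17/2.

17/2


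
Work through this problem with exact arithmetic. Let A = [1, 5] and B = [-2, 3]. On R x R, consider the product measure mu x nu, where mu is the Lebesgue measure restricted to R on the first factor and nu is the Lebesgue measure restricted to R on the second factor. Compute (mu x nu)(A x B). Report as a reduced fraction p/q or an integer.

For a measurable rectangle A x B, the product measure satisfies
  (mu x nu)(A x B) = mu(A) * nu(B).
  mu(A) = 4.
  nu(B) = 5.
  (mu x nu)(A x B) = 4 * 5 = 20.

20


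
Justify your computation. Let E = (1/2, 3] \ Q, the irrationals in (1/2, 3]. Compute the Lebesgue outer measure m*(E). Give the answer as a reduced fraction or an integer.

The interval I = (1/2, 3] has m(I) = 3 - 1/2 = 5/2 (endpoints are measure-zero, so open/closed/half-open agree). Write I = (I cap Q) u (I \ Q). The rationals in I are countable, so m*(I cap Q) = 0 (cover each rational by intervals whose total length is arbitrarily small). By countable subadditivity m*(I) <= m*(I cap Q) + m*(I \ Q), hence m*(I \ Q) >= m(I) = 5/2. The reverse inequality m*(I \ Q) <= m*(I) = 5/2 is trivial since (I \ Q) is a subset of I. Therefore m*(I \ Q) = 5/2.

5/2


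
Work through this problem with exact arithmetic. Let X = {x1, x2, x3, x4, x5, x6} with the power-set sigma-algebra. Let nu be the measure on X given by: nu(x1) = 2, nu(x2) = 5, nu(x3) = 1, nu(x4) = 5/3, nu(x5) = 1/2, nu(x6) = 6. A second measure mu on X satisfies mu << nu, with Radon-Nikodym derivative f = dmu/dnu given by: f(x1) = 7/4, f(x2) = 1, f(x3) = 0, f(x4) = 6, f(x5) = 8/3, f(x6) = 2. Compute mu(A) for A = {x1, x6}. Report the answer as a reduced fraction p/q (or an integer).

By the defining property of the Radon-Nikodym derivative, for every measurable set A,
  mu(A) = integral_A f dnu.
Since nu is a discrete measure concentrated on the atoms of X, the integral over A reduces to the sum
  mu(A) = sum_{x in A} f(x) * nu({x}).
Computing each term:
  x1: f(x1) * nu(x1) = 7/4 * 2 = 7/2.
  x6: f(x6) * nu(x6) = 2 * 6 = 12.
Summing: mu(A) = 7/2 + 12 = 31/2.

31/2


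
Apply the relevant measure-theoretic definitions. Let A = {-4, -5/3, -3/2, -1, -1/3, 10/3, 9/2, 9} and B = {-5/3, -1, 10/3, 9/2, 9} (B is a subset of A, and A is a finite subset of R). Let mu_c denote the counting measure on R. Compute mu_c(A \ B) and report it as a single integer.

Counting measure assigns mu_c(E) = |E| (number of elements) when E is finite. For B subset A, A \ B is the set of elements of A not in B, so |A \ B| = |A| - |B|.
|A| = 8, |B| = 5, so mu_c(A \ B) = 8 - 5 = 3.

3


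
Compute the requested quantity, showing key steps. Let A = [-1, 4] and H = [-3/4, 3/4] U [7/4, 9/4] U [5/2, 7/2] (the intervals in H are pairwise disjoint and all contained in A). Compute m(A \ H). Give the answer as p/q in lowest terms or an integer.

The ambient interval has length m(A) = 4 - (-1) = 5.
Since the holes are disjoint and sit inside A, by finite additivity
  m(H) = sum_i (b_i - a_i), and m(A \ H) = m(A) - m(H).
Computing the hole measures:
  m(H_1) = 3/4 - (-3/4) = 3/2.
  m(H_2) = 9/4 - 7/4 = 1/2.
  m(H_3) = 7/2 - 5/2 = 1.
Summed: m(H) = 3/2 + 1/2 + 1 = 3.
So m(A \ H) = 5 - 3 = 2.

2


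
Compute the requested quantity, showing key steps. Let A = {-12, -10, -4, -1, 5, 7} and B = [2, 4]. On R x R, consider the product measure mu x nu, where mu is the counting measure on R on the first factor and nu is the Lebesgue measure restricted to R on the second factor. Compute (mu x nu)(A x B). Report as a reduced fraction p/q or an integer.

For a measurable rectangle A x B, the product measure satisfies
  (mu x nu)(A x B) = mu(A) * nu(B).
  mu(A) = 6.
  nu(B) = 2.
  (mu x nu)(A x B) = 6 * 2 = 12.

12


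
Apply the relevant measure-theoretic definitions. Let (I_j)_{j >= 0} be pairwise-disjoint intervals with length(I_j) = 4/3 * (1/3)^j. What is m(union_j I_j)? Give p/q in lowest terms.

By countable additivity of the Lebesgue measure on pairwise disjoint measurable sets,
  m(union_{j >= 0} I_j) = sum_{j >= 0} m(I_j) = sum_{j >= 0} a * r^j,
  with a = 4/3 and r = 1/3.
Since 0 < r = 1/3 < 1, the geometric series converges:
  sum_{j >= 0} a * r^j = a / (1 - r).
  = 4/3 / (1 - 1/3)
  = 4/3 / (2/3)
  = 2.

2


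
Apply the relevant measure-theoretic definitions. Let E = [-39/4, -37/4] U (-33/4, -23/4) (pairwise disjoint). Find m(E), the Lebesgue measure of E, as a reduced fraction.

For pairwise disjoint intervals, m(union_i I_i) = sum_i m(I_i),
and m is invariant under swapping open/closed endpoints (single points have measure 0).
So m(E) = sum_i (b_i - a_i).
  I_1 has length -37/4 - (-39/4) = 1/2.
  I_2 has length -23/4 - (-33/4) = 5/2.
Summing:
  m(E) = 1/2 + 5/2 = 3.

3


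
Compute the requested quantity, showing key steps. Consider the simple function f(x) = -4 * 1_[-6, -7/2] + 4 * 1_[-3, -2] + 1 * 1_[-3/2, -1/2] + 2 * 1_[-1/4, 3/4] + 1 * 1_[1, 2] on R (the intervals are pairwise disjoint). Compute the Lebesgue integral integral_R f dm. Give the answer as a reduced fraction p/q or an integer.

For a simple function f = sum_i c_i * 1_{A_i} with disjoint A_i,
  integral f dm = sum_i c_i * m(A_i).
Lengths of the A_i:
  m(A_1) = -7/2 - (-6) = 5/2.
  m(A_2) = -2 - (-3) = 1.
  m(A_3) = -1/2 - (-3/2) = 1.
  m(A_4) = 3/4 - (-1/4) = 1.
  m(A_5) = 2 - 1 = 1.
Contributions c_i * m(A_i):
  (-4) * (5/2) = -10.
  (4) * (1) = 4.
  (1) * (1) = 1.
  (2) * (1) = 2.
  (1) * (1) = 1.
Total: -10 + 4 + 1 + 2 + 1 = -2.

-2


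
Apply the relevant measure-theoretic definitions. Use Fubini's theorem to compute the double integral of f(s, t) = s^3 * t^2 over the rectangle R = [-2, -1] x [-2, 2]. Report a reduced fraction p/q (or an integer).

f(s, t) is a tensor product of a function of s and a function of t, and both factors are bounded continuous (hence Lebesgue integrable) on the rectangle, so Fubini's theorem applies:
  integral_R f d(m x m) = (integral_a1^b1 s^3 ds) * (integral_a2^b2 t^2 dt).
Inner integral in s: integral_{-2}^{-1} s^3 ds = ((-1)^4 - (-2)^4)/4
  = -15/4.
Inner integral in t: integral_{-2}^{2} t^2 dt = (2^3 - (-2)^3)/3
  = 16/3.
Product: (-15/4) * (16/3) = -20.

-20


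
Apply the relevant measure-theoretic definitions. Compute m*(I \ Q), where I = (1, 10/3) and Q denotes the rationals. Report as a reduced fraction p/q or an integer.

The interval I = (1, 10/3) has m(I) = 10/3 - 1 = 7/3 (endpoints are measure-zero, so open/closed/half-open agree). Write I = (I cap Q) u (I \ Q). The rationals in I are countable, so m*(I cap Q) = 0 (cover each rational by intervals whose total length is arbitrarily small). By countable subadditivity m*(I) <= m*(I cap Q) + m*(I \ Q), hence m*(I \ Q) >= m(I) = 7/3. The reverse inequality m*(I \ Q) <= m*(I) = 7/3 is trivial since (I \ Q) is a subset of I. Therefore m*(I \ Q) = 7/3.

7/3


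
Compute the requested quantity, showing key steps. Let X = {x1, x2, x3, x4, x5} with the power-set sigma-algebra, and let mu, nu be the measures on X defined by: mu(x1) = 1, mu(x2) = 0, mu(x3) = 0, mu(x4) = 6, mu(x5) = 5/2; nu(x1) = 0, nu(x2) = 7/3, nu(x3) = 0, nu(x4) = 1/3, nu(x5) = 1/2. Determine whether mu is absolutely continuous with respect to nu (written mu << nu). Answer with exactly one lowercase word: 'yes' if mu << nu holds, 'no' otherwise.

mu << nu means: every nu-null measurable set is also mu-null; equivalently, for every atom x, if nu({x}) = 0 then mu({x}) = 0.
Checking each atom:
  x1: nu = 0, mu = 1 > 0 -> violates mu << nu.
  x2: nu = 7/3 > 0 -> no constraint.
  x3: nu = 0, mu = 0 -> consistent with mu << nu.
  x4: nu = 1/3 > 0 -> no constraint.
  x5: nu = 1/2 > 0 -> no constraint.
The atom(s) x1 violate the condition (nu = 0 but mu > 0). Therefore mu is NOT absolutely continuous w.r.t. nu.

no


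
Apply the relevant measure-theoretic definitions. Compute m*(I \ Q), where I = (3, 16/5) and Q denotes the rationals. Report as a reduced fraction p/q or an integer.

The interval I = (3, 16/5) has m(I) = 16/5 - 3 = 1/5 (endpoints are measure-zero, so open/closed/half-open agree). Write I = (I cap Q) u (I \ Q). The rationals in I are countable, so m*(I cap Q) = 0 (cover each rational by intervals whose total length is arbitrarily small). By countable subadditivity m*(I) <= m*(I cap Q) + m*(I \ Q), hence m*(I \ Q) >= m(I) = 1/5. The reverse inequality m*(I \ Q) <= m*(I) = 1/5 is trivial since (I \ Q) is a subset of I. Therefore m*(I \ Q) = 1/5.

1/5


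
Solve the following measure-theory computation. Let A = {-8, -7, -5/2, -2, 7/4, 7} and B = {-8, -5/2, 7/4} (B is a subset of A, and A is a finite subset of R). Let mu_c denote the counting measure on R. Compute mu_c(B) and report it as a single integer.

Counting measure assigns mu_c(E) = |E| (number of elements) when E is finite.
B has 3 element(s), so mu_c(B) = 3.

3


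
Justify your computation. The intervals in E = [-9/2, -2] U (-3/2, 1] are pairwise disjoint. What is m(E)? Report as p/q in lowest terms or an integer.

For pairwise disjoint intervals, m(union_i I_i) = sum_i m(I_i),
and m is invariant under swapping open/closed endpoints (single points have measure 0).
So m(E) = sum_i (b_i - a_i).
  I_1 has length -2 - (-9/2) = 5/2.
  I_2 has length 1 - (-3/2) = 5/2.
Summing:
  m(E) = 5/2 + 5/2 = 5.

5


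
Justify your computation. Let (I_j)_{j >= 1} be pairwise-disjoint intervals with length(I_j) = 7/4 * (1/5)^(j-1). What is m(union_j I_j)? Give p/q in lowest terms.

By countable additivity of the Lebesgue measure on pairwise disjoint measurable sets,
  m(union_{j >= 1} I_j) = sum_{j >= 1} m(I_j) = sum_{j >= 1} a * r^(j-1),
  with a = 7/4 and r = 1/5.
Since 0 < r = 1/5 < 1, the geometric series converges:
  sum_{j >= 1} a * r^(j-1) = a / (1 - r).
  = 7/4 / (1 - 1/5)
  = 7/4 / (4/5)
  = 35/16.

35/16


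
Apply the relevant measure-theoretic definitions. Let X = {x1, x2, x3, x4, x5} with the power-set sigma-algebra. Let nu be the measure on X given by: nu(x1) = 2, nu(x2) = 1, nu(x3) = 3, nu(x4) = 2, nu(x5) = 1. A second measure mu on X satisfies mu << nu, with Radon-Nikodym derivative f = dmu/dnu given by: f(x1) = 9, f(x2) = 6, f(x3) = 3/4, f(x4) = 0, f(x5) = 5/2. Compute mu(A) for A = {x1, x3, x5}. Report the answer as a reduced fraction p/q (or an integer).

By the defining property of the Radon-Nikodym derivative, for every measurable set A,
  mu(A) = integral_A f dnu.
Since nu is a discrete measure concentrated on the atoms of X, the integral over A reduces to the sum
  mu(A) = sum_{x in A} f(x) * nu({x}).
Computing each term:
  x1: f(x1) * nu(x1) = 9 * 2 = 18.
  x3: f(x3) * nu(x3) = 3/4 * 3 = 9/4.
  x5: f(x5) * nu(x5) = 5/2 * 1 = 5/2.
Summing: mu(A) = 18 + 9/4 + 5/2 = 91/4.

91/4


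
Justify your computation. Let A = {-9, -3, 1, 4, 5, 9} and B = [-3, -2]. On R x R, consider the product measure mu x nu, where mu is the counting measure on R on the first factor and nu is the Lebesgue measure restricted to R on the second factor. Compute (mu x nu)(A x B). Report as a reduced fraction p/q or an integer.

For a measurable rectangle A x B, the product measure satisfies
  (mu x nu)(A x B) = mu(A) * nu(B).
  mu(A) = 6.
  nu(B) = 1.
  (mu x nu)(A x B) = 6 * 1 = 6.

6


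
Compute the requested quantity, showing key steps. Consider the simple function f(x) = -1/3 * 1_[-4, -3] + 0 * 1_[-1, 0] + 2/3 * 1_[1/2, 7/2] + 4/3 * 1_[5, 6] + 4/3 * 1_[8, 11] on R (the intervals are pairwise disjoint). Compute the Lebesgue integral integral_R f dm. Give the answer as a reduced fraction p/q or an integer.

For a simple function f = sum_i c_i * 1_{A_i} with disjoint A_i,
  integral f dm = sum_i c_i * m(A_i).
Lengths of the A_i:
  m(A_1) = -3 - (-4) = 1.
  m(A_2) = 0 - (-1) = 1.
  m(A_3) = 7/2 - 1/2 = 3.
  m(A_4) = 6 - 5 = 1.
  m(A_5) = 11 - 8 = 3.
Contributions c_i * m(A_i):
  (-1/3) * (1) = -1/3.
  (0) * (1) = 0.
  (2/3) * (3) = 2.
  (4/3) * (1) = 4/3.
  (4/3) * (3) = 4.
Total: -1/3 + 0 + 2 + 4/3 + 4 = 7.

7


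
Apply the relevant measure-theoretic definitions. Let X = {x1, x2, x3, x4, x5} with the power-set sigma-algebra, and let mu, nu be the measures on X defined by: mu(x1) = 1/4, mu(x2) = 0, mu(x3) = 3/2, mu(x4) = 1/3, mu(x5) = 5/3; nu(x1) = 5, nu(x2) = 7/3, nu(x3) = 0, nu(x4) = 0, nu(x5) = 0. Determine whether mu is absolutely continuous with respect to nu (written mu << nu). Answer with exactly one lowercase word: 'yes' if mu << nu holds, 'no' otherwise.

mu << nu means: every nu-null measurable set is also mu-null; equivalently, for every atom x, if nu({x}) = 0 then mu({x}) = 0.
Checking each atom:
  x1: nu = 5 > 0 -> no constraint.
  x2: nu = 7/3 > 0 -> no constraint.
  x3: nu = 0, mu = 3/2 > 0 -> violates mu << nu.
  x4: nu = 0, mu = 1/3 > 0 -> violates mu << nu.
  x5: nu = 0, mu = 5/3 > 0 -> violates mu << nu.
The atom(s) x3, x4, x5 violate the condition (nu = 0 but mu > 0). Therefore mu is NOT absolutely continuous w.r.t. nu.

no


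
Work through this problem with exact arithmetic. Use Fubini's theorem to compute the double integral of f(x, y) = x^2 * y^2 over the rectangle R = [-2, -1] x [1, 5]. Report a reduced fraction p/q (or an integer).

f(x, y) is a tensor product of a function of x and a function of y, and both factors are bounded continuous (hence Lebesgue integrable) on the rectangle, so Fubini's theorem applies:
  integral_R f d(m x m) = (integral_a1^b1 x^2 dx) * (integral_a2^b2 y^2 dy).
Inner integral in x: integral_{-2}^{-1} x^2 dx = ((-1)^3 - (-2)^3)/3
  = 7/3.
Inner integral in y: integral_{1}^{5} y^2 dy = (5^3 - 1^3)/3
  = 124/3.
Product: (7/3) * (124/3) = 868/9.

868/9


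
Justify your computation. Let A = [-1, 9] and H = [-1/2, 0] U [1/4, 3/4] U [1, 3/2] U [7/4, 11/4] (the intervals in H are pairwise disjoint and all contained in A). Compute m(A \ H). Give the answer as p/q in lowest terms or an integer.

The ambient interval has length m(A) = 9 - (-1) = 10.
Since the holes are disjoint and sit inside A, by finite additivity
  m(H) = sum_i (b_i - a_i), and m(A \ H) = m(A) - m(H).
Computing the hole measures:
  m(H_1) = 0 - (-1/2) = 1/2.
  m(H_2) = 3/4 - 1/4 = 1/2.
  m(H_3) = 3/2 - 1 = 1/2.
  m(H_4) = 11/4 - 7/4 = 1.
Summed: m(H) = 1/2 + 1/2 + 1/2 + 1 = 5/2.
So m(A \ H) = 10 - 5/2 = 15/2.

15/2


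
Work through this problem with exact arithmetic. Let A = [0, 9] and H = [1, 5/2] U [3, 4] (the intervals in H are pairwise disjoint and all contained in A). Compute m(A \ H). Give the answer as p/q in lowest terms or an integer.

The ambient interval has length m(A) = 9 - 0 = 9.
Since the holes are disjoint and sit inside A, by finite additivity
  m(H) = sum_i (b_i - a_i), and m(A \ H) = m(A) - m(H).
Computing the hole measures:
  m(H_1) = 5/2 - 1 = 3/2.
  m(H_2) = 4 - 3 = 1.
Summed: m(H) = 3/2 + 1 = 5/2.
So m(A \ H) = 9 - 5/2 = 13/2.

13/2


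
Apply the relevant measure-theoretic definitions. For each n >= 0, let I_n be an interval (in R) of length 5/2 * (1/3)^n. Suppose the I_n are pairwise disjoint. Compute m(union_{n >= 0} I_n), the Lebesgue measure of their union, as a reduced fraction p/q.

By countable additivity of the Lebesgue measure on pairwise disjoint measurable sets,
  m(union_{n >= 0} I_n) = sum_{n >= 0} m(I_n) = sum_{n >= 0} a * r^n,
  with a = 5/2 and r = 1/3.
Since 0 < r = 1/3 < 1, the geometric series converges:
  sum_{n >= 0} a * r^n = a / (1 - r).
  = 5/2 / (1 - 1/3)
  = 5/2 / (2/3)
  = 15/4.

15/4


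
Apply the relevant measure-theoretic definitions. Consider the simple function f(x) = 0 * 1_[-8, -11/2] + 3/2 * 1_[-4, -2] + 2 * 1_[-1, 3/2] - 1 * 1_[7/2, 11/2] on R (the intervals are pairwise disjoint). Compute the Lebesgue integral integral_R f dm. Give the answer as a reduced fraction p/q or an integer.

For a simple function f = sum_i c_i * 1_{A_i} with disjoint A_i,
  integral f dm = sum_i c_i * m(A_i).
Lengths of the A_i:
  m(A_1) = -11/2 - (-8) = 5/2.
  m(A_2) = -2 - (-4) = 2.
  m(A_3) = 3/2 - (-1) = 5/2.
  m(A_4) = 11/2 - 7/2 = 2.
Contributions c_i * m(A_i):
  (0) * (5/2) = 0.
  (3/2) * (2) = 3.
  (2) * (5/2) = 5.
  (-1) * (2) = -2.
Total: 0 + 3 + 5 - 2 = 6.

6


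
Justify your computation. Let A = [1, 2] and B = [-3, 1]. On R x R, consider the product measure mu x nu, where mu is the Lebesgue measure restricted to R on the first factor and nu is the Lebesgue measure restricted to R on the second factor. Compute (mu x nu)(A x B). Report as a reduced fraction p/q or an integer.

For a measurable rectangle A x B, the product measure satisfies
  (mu x nu)(A x B) = mu(A) * nu(B).
  mu(A) = 1.
  nu(B) = 4.
  (mu x nu)(A x B) = 1 * 4 = 4.

4


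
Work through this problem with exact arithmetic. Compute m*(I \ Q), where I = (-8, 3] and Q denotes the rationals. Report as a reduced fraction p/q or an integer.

The interval I = (-8, 3] has m(I) = 3 - (-8) = 11 (endpoints are measure-zero, so open/closed/half-open agree). Write I = (I cap Q) u (I \ Q). The rationals in I are countable, so m*(I cap Q) = 0 (cover each rational by intervals whose total length is arbitrarily small). By countable subadditivity m*(I) <= m*(I cap Q) + m*(I \ Q), hence m*(I \ Q) >= m(I) = 11. The reverse inequality m*(I \ Q) <= m*(I) = 11 is trivial since (I \ Q) is a subset of I. Therefore m*(I \ Q) = 11.

11


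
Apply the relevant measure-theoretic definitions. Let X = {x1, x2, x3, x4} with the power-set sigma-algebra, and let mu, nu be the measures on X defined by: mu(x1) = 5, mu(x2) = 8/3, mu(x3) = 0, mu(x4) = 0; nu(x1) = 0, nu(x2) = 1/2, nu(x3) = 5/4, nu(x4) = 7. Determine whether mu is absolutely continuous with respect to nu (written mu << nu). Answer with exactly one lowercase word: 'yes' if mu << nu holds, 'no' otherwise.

mu << nu means: every nu-null measurable set is also mu-null; equivalently, for every atom x, if nu({x}) = 0 then mu({x}) = 0.
Checking each atom:
  x1: nu = 0, mu = 5 > 0 -> violates mu << nu.
  x2: nu = 1/2 > 0 -> no constraint.
  x3: nu = 5/4 > 0 -> no constraint.
  x4: nu = 7 > 0 -> no constraint.
The atom(s) x1 violate the condition (nu = 0 but mu > 0). Therefore mu is NOT absolutely continuous w.r.t. nu.

no


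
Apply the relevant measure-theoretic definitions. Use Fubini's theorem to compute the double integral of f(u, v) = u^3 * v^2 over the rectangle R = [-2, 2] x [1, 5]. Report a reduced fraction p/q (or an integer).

f(u, v) is a tensor product of a function of u and a function of v, and both factors are bounded continuous (hence Lebesgue integrable) on the rectangle, so Fubini's theorem applies:
  integral_R f d(m x m) = (integral_a1^b1 u^3 du) * (integral_a2^b2 v^2 dv).
Inner integral in u: integral_{-2}^{2} u^3 du = (2^4 - (-2)^4)/4
  = 0.
Inner integral in v: integral_{1}^{5} v^2 dv = (5^3 - 1^3)/3
  = 124/3.
Product: (0) * (124/3) = 0.

0
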